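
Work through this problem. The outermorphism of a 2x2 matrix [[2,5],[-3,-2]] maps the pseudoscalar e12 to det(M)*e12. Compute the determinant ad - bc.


The outermorphism of a linear map f sends e1^e2 to f(e1)^f(e2).
f(e1) = 2*e1 - 3*e2
f(e2) = 5*e1 - 2*e2
f(e1) ^ f(e2) = (2*e1 - 3*e2) ^ (5*e1 - 2*e2)
= 2*(-2)*e12 + (-3)*5*e21
= (-4 - (-15))*e12
= 11*e12
Coefficient = 11


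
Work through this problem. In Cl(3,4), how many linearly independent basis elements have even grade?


Even subalgebra dimension = 2^(n-1)
n = 3 + 4 = 7
2^(7 - 1) = 2^6 = 64
Verification: sum of C(7,k) for even k = 1 + 21 + 35 + 7 = 64
Result = 64


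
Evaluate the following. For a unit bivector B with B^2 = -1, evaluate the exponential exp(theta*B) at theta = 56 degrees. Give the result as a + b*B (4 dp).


For a unit bivector B with B^2 = -1, the exponential series gives
e^(theta*B) = cos(theta) + sin(theta)*B (the GA analogue of Euler's formula).
theta = 56 degrees = 0.977384 rad
cos(56 deg) = 0.5592
sin(56 deg) = 0.8290
exp(theta*B) = 0.5592 + 0.8290*B


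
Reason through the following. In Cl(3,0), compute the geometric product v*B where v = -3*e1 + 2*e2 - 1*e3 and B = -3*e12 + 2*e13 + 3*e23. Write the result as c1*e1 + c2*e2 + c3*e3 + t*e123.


vB has grade-1 (vector) and grade-3 (trivector) parts: vB = (v _| B) + (v ^ B).
Vector part <vB>_1:
  e1: -v2*b12 - v3*b13 = -(2)*(-3) - (-1)*(2) = 8
  e2: v1*b12 - v3*b23 = (-3)*(-3) - (-1)*(3) = 12
  e3: v1*b13 + v2*b23 = (-3)*(2) + (2)*(3) = 0
Trivector part <vB>_3:
  e123: v1*b23 - v2*b13 + v3*b12 = (-3)*(3) - (2)*(2) + (-1)*(-3) = -10
vB = 8*e1 + 12*e2 + 0*e3 - 10*e123


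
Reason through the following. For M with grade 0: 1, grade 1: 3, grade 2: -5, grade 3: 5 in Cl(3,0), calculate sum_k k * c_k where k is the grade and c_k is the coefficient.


Grade-weighted sum = sum of grade_k * coefficient_k
0*1 = 0
1*3 = 3
2*(-5) = -10
3*5 = 15
Total = 0 + 3 + (-10) + 15 = 8


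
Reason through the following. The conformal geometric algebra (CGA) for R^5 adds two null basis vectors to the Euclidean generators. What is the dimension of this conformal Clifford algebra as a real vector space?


The conformal model of R^5 uses Cl(6,1): the 5 Euclidean generators plus two extra orthogonal generators e+ (e+^2 = +1) and e- (e-^2 = -1), from which the null vectors e0, einf are built.
Number of generators m = 5 + 2 = 7.
dim Cl(p,q) = 2^m = 2^7 = 128


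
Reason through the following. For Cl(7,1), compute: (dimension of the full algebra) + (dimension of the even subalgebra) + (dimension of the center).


n = 7 + 1 = 8
Total dim = 2^8 = 256
Even subalgebra dim = 2^7 = 128
n is even, so center dim = 1
Sum = 256 + 128 + 1 = 385


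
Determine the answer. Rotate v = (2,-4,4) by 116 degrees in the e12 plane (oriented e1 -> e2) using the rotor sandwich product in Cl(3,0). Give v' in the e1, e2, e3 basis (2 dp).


Rotor R = cos(58deg) - sin(58deg)*e12
Rotation angle theta = 2 * 58 = 116 degrees in the e12 plane (e1 -> e2).
The component perpendicular to the plane (e3) is invariant: v'_3 = v3 = 4.00
cos(116deg) = -0.4384, sin(116deg) = 0.8988
v'_1 = v1*cos(theta) - v2*sin(theta) = 2*(-0.4384) - (-4)*0.8988 = 2.72
v'_2 = v1*sin(theta) + v2*cos(theta) = 2*0.8988 + (-4)*(-0.4384) = 3.55
v' = 2.72*e1 + 3.55*e2 + 4.00*e3


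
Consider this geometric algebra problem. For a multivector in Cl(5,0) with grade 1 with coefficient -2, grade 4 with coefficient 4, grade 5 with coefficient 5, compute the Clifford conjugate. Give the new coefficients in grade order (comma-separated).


Clifford conjugate sign for grade k: (-1)^(k(k+1)/2)
Grade 1: (-1)^(1*2/2) = (-1)^1 = -1, coeff -2 -> 2
Grade 4: (-1)^(4*5/2) = (-1)^10 = 1, coeff 4 -> 4
Grade 5: (-1)^(5*6/2) = (-1)^15 = -1, coeff 5 -> -5
Conjugated coefficients: 2, 4, -5


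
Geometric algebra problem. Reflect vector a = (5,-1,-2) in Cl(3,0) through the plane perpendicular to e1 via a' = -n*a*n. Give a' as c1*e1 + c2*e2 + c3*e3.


Reflection formula: a' = -n*a*n, with n = e1 (unit vector, n^2 = 1).
For reflection through hyperplane perp to e1:
The component along e1 flips sign, others stay.
a = (5, -1, -2)
a' = (-5, -1, -2)
a' = -5*e1 - 1*e2 - 2*e3


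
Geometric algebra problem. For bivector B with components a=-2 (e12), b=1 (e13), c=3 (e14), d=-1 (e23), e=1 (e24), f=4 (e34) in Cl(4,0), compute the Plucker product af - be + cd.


Plucker relation: af - be + cd
a*f = (-2)*4 = -8
b*e = 1*1 = 1
c*d = 3*(-1) = -3
af - be + cd = -8 - 1 + (-3)
= -12


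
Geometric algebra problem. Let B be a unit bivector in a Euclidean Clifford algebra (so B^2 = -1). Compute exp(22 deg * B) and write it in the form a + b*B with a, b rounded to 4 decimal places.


For a unit bivector B with B^2 = -1, the exponential series gives
e^(theta*B) = cos(theta) + sin(theta)*B (the GA analogue of Euler's formula).
theta = 22 degrees = 0.383972 rad
cos(22 deg) = 0.9272
sin(22 deg) = 0.3746
exp(theta*B) = 0.9272 + 0.3746*B


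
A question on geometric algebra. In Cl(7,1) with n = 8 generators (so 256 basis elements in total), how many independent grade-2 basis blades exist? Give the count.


Number of grade-k basis blades in Cl(p,q) with n = p + q is C(n, k).
n = 7 + 1 = 8
C(8, 2) = 8! / (2! * 6!)
= 40320 / (2 * 720)
= 28


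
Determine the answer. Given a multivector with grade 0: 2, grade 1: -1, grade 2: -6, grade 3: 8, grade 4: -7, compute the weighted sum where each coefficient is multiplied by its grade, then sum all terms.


Grade-weighted sum = sum of grade_k * coefficient_k
0*2 = 0
1*(-1) = -1
2*(-6) = -12
3*8 = 24
4*(-7) = -28
Total = 0 + (-1) + (-12) + 24 + (-28) = -17


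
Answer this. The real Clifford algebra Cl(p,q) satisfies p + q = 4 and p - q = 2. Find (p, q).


We need p + q = 4 and p - q = 2.
Adding: 2p = 4 + 2 = 6, so p = 3.
Then q = 4 - 3 = 1.
(p, q) = (3, 1)


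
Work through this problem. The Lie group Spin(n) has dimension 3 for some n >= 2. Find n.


dim Spin(n) = dim so(n) = n(n-1)/2.
Solve n(n-1)/2 = 3, i.e. n^2 - n - 6 = 0.
Discriminant = 1 + 8*3 = 25
n = (1 + sqrt(25))/2 = (1 + 5)/2 = 3


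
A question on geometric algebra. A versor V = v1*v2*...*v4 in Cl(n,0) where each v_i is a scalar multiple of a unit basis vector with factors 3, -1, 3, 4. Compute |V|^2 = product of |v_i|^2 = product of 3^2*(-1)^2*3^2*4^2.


Each vector v_i has |v_i|^2 = s_i^2
Squared scales: 3^2 = 9, (-1)^2 = 1, 3^2 = 9, 4^2 = 16
|V|^2 = 9 * 1 * 9 * 16
= 1296


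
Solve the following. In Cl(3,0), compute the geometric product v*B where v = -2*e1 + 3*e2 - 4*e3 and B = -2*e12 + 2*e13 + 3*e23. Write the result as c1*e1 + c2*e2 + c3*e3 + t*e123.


vB has grade-1 (vector) and grade-3 (trivector) parts: vB = (v _| B) + (v ^ B).
Vector part <vB>_1:
  e1: -v2*b12 - v3*b13 = -(3)*(-2) - (-4)*(2) = 14
  e2: v1*b12 - v3*b23 = (-2)*(-2) - (-4)*(3) = 16
  e3: v1*b13 + v2*b23 = (-2)*(2) + (3)*(3) = 5
Trivector part <vB>_3:
  e123: v1*b23 - v2*b13 + v3*b12 = (-2)*(3) - (3)*(2) + (-4)*(-2) = -4
vB = 14*e1 + 16*e2 + 5*e3 - 4*e123


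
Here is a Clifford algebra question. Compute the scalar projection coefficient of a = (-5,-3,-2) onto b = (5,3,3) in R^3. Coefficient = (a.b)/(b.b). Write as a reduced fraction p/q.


Projection coefficient = (a . b) / (b . b)
a . b = (-5)*5 + (-3)*3 + (-2)*3
= -25 + (-9) + (-6) = -40
b . b = 5^2 + 3^2 + 3^2
= 25 + 9 + 9 = 43
Coefficient = -40/43
In lowest terms: -40/43


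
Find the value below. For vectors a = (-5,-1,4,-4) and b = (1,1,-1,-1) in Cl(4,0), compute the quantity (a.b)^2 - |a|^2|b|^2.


a . b = (-5)*1 + (-1)*1 + 4*(-1) + (-4)*(-1)
= -5 + (-1) + (-4) + 4 = -6
|a|^2 = (-5)^2 + (-1)^2 + 4^2 + (-4)^2 = 58
|b|^2 = 1^2 + 1^2 + (-1)^2 + (-1)^2 = 4
(a.b)^2 = (-6)^2 = 36
|a|^2 * |b|^2 = 58 * 4 = 232
Result = 36 - 232 = -196


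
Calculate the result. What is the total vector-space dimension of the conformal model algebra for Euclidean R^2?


The conformal model of R^2 uses Cl(3,1): the 2 Euclidean generators plus two extra orthogonal generators e+ (e+^2 = +1) and e- (e-^2 = -1), from which the null vectors e0, einf are built.
Number of generators m = 2 + 2 = 4.
dim Cl(p,q) = 2^m = 2^4 = 16


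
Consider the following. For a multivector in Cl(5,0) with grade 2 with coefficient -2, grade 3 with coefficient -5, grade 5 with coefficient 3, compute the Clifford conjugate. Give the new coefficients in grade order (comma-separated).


Clifford conjugate sign for grade k: (-1)^(k(k+1)/2)
Grade 2: (-1)^(2*3/2) = (-1)^3 = -1, coeff -2 -> 2
Grade 3: (-1)^(3*4/2) = (-1)^6 = 1, coeff -5 -> -5
Grade 5: (-1)^(5*6/2) = (-1)^15 = -1, coeff 3 -> -3
Conjugated coefficients: 2, -5, -3


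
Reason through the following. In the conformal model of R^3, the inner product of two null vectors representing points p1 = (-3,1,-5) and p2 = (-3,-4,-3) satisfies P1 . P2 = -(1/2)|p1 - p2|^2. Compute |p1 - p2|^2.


p1 - p2 = (0, 5, -2)
|p1 - p2|^2 = 0^2 + 5^2 + (-2)^2
= 0 + 25 + 4
= 29


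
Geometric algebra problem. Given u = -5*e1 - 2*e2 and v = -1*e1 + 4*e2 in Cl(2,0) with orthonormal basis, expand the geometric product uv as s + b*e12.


Expand: (-5*e1 - 2*e2)(-1*e1 + 4*e2)
= (-5)*(-1)*e1e1 + (-5)*4*e1e2 + (-2)*(-1)*e2e1 + (-2)*4*e2e2
Using e1^2 = e2^2 = 1, e2e1 = -e1e2:
Scalar part s = (-5)*(-1) + (-2)*4 = 5 + (-8) = -3
Bivector part b = (-5)*4 - (-2)*(-1) = -20 - 2 = -22
uv = -3 - 22*e12


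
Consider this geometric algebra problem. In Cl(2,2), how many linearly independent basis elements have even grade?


Even subalgebra dimension = 2^(n-1)
n = 2 + 2 = 4
2^(4 - 1) = 2^3 = 8
Verification: sum of C(4,k) for even k = 1 + 6 + 1 = 8
Result = 8


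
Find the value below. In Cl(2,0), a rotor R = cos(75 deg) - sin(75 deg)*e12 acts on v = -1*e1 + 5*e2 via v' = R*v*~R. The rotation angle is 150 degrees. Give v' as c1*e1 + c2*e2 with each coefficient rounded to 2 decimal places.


Rotor R = cos(75deg) - sin(75deg)*e12
Rotation angle theta = 2 * 75 = 150 degrees
v' = R*v*~R rotates v by theta.
cos(150deg) = -0.8660, sin(150deg) = 0.5000
v'_1 = -1*cos(150deg) - 5*sin(150deg)
= -1*(-0.8660) - 5*0.5000
= -1.63
v'_2 = -1*sin(150deg) + 5*cos(150deg)
= -1*0.5000 + 5*(-0.8660)
= -4.83
v' = -1.63*e1 - 4.83*e2


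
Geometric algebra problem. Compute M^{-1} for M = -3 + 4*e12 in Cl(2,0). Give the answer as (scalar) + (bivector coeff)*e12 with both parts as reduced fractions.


M = -3 + 4*e12, where e12^2 = -1.
Since M commutes with its reverse ~M = a - b*e12, M * ~M = a^2 - b^2*e12^2 = a^2 + b^2.
So M^{-1} = ~M / (a^2 + b^2) = (a - b*e12)/(a^2 + b^2).
a^2 + b^2 = 9 + 16 = 25
Scalar part = -3/25 = -3/25
Bivector coeff = -4/25 = -4/25
M^{-1} = -3/25 - 4/25*e12


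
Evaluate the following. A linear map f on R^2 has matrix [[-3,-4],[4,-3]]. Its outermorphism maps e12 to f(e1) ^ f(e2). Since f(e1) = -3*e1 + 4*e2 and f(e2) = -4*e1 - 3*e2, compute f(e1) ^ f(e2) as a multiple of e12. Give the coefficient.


The outermorphism of a linear map f sends e1^e2 to f(e1)^f(e2).
f(e1) = -3*e1 + 4*e2
f(e2) = -4*e1 - 3*e2
f(e1) ^ f(e2) = (-3*e1 + 4*e2) ^ (-4*e1 - 3*e2)
= (-3)*(-3)*e12 + 4*(-4)*e21
= (9 - (-16))*e12
= 25*e12
Coefficient = 25


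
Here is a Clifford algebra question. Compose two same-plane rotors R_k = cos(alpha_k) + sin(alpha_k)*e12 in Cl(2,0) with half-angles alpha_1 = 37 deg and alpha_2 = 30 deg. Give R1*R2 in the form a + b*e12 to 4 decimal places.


Same-plane rotors commute and their half-angles add:
R1*R2 = cos(a1 + a2) + sin(a1 + a2)*e12.
a1 + a2 = 37 + 30 = 67 deg
cos(67 deg) = 0.3907
sin(67 deg) = 0.9205
R1*R2 = 0.3907 + 0.9205*e12


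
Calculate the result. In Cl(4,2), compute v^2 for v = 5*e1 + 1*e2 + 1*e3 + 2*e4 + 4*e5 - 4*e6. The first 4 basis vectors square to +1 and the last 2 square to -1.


v^2 = sum of c_i^2 * e_i^2
Positive signature terms (e_i^2 = +1): 5^2 + 1^2 + 1^2 + 2^2 = 31
Negative signature terms (e_j^2 = -1): 4^2 + (-4)^2 = 32
v^2 = 31 - 32 = -1


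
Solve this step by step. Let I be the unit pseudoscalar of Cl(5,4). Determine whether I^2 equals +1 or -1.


The pseudoscalar I = e1...e_n (product of all n generators) of Cl(p,q) satisfies I^2 = (-1)^(q + n(n-1)/2).
p = 5, q = 4, n = p + q = 9
n(n-1)/2 = 9 * 8 / 2 = 36
Exponent = q + n(n-1)/2 = 4 + 36 = 40
I^2 = (-1)^40 = +1


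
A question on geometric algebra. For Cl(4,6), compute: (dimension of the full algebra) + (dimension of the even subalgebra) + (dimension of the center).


n = 4 + 6 = 10
Total dim = 2^10 = 1024
Even subalgebra dim = 2^9 = 512
n is even, so center dim = 1
Sum = 1024 + 512 + 1 = 1537


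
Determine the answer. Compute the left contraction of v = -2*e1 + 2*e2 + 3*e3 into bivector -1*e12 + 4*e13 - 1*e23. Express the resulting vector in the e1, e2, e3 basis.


Left contraction v _| B = <vB>_1 (grade-1 part of the geometric product vB).
Using e1_|e12 = e2, e2_|e12 = -e1, e1_|e13 = e3, e3_|e13 = -e1, e2_|e23 = e3, e3_|e23 = -e2:
e1 coeff: -v2*b12 - v3*b13 = -(2)*(-1) - (3)*(4) = -10
e2 coeff: v1*b12 - v3*b23 = (-2)*(-1) - (3)*(-1) = 5
e3 coeff: v1*b13 + v2*b23 = (-2)*(4) + (2)*(-1) = -10
v _| B = -10*e1 + 5*e2 - 10*e3


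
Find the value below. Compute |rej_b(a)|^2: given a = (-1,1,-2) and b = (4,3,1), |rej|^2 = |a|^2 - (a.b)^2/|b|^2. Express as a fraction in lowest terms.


|a|^2 = (-1)^2 + 1^2 + (-2)^2 = 6
|b|^2 = 4^2 + 3^2 + 1^2 = 26
a . b = (-1)*4 + 1*3 + (-2)*1 = -3
(a.b)^2 = (-3)^2 = 9
|rej|^2 = 6 - 9/26
= (156 - 9)/26
= 147/26
In lowest terms: 147/26


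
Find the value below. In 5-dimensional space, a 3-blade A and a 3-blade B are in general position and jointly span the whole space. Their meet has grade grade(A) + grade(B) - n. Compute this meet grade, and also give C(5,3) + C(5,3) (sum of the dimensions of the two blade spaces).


Meet grade = grade(A) + grade(B) - n
= 3 + 3 - 5 = 1
C(5,3) = 10
C(5,3) = 10
dim_A + dim_B = 10 + 10 = 20


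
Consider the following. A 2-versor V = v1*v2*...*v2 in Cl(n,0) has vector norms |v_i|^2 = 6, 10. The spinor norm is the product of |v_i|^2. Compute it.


Spinor norm N(V) = |v1|^2 * |v2|^2 * ... * |v2|^2
= 6 * 10
Running product: 6, 60
N(V) = 60


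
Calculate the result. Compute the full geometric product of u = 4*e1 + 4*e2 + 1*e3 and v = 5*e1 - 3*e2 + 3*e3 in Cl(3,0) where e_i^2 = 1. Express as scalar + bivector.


In Cl(3,0): e_i^2 = 1, e_ie_j = -e_je_i for i != j.
Scalar part = u . v = 4*5 + 4*(-3) + 1*3
= 20 + (-12) + 3 = 11
e12 coeff = 4*(-3) - 4*5 = -12 - 20 = -32
e13 coeff = 4*3 - 1*5 = 12 - 5 = 7
e23 coeff = 4*3 - 1*(-3) = 12 - (-3) = 15
uv = 11 - 32*e12 + 7*e13 + 15*e23


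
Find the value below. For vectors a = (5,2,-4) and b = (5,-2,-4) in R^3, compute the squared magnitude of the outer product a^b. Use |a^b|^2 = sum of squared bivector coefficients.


a wedge b = (a1*b2 - a2*b1)*e12 + (a1*b3 - a3*b1)*e13 + (a2*b3 - a3*b2)*e23
e12 coeff: 5*(-2) - 2*5 = -10 - 10 = -20
e13 coeff: 5*(-4) - (-4)*5 = -20 - (-20) = 0
e23 coeff: 2*(-4) - (-4)*(-2) = -8 - 8 = -16
|a wedge b|^2 = (-20)^2 + 0^2 + (-16)^2
= 400 + 0 + 256
= 656


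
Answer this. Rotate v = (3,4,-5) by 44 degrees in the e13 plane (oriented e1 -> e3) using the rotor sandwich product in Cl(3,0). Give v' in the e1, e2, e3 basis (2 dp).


Rotor R = cos(22deg) - sin(22deg)*e13
Rotation angle theta = 2 * 22 = 44 degrees in the e13 plane (e1 -> e3).
The component perpendicular to the plane (e2) is invariant: v'_2 = v2 = 4.00
cos(44deg) = 0.7193, sin(44deg) = 0.6947
v'_1 = v1*cos(theta) - v3*sin(theta) = 3*0.7193 - (-5)*0.6947 = 5.63
v'_3 = v1*sin(theta) + v3*cos(theta) = 3*0.6947 + (-5)*0.7193 = -1.51
v' = 5.63*e1 + 4.00*e2 - 1.51*e3


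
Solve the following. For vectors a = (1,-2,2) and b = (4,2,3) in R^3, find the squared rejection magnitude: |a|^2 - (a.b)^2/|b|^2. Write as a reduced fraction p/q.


|a|^2 = 1^2 + (-2)^2 + 2^2 = 9
|b|^2 = 4^2 + 2^2 + 3^2 = 29
a . b = 1*4 + (-2)*2 + 2*3 = 6
(a.b)^2 = 6^2 = 36
|rej|^2 = 9 - 36/29
= (261 - 36)/29
= 225/29
In lowest terms: 225/29


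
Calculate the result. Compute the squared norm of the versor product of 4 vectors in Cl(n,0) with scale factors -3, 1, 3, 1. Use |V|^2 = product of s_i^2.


Each vector v_i has |v_i|^2 = s_i^2
Squared scales: (-3)^2 = 9, 1^2 = 1, 3^2 = 9, 1^2 = 1
|V|^2 = 9 * 1 * 9 * 1
= 81


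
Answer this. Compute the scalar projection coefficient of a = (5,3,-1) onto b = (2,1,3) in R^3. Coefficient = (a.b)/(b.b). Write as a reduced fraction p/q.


Projection coefficient = (a . b) / (b . b)
a . b = 5*2 + 3*1 + (-1)*3
= 10 + 3 + (-3) = 10
b . b = 2^2 + 1^2 + 3^2
= 4 + 1 + 9 = 14
Coefficient = 10/14
In lowest terms: 5/7


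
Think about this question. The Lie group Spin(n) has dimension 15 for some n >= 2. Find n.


dim Spin(n) = dim so(n) = n(n-1)/2.
Solve n(n-1)/2 = 15, i.e. n^2 - n - 30 = 0.
Discriminant = 1 + 8*15 = 121
n = (1 + sqrt(121))/2 = (1 + 11)/2 = 6


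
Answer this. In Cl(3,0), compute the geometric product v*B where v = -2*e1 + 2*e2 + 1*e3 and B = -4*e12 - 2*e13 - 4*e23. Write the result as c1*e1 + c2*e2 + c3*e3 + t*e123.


vB has grade-1 (vector) and grade-3 (trivector) parts: vB = (v _| B) + (v ^ B).
Vector part <vB>_1:
  e1: -v2*b12 - v3*b13 = -(2)*(-4) - (1)*(-2) = 10
  e2: v1*b12 - v3*b23 = (-2)*(-4) - (1)*(-4) = 12
  e3: v1*b13 + v2*b23 = (-2)*(-2) + (2)*(-4) = -4
Trivector part <vB>_3:
  e123: v1*b23 - v2*b13 + v3*b12 = (-2)*(-4) - (2)*(-2) + (1)*(-4) = 8
vB = 10*e1 + 12*e2 - 4*e3 + 8*e123


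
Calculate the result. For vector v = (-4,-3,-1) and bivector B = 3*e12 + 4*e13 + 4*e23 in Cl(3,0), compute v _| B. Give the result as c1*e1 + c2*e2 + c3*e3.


Left contraction v _| B = <vB>_1 (grade-1 part of the geometric product vB).
Using e1_|e12 = e2, e2_|e12 = -e1, e1_|e13 = e3, e3_|e13 = -e1, e2_|e23 = e3, e3_|e23 = -e2:
e1 coeff: -v2*b12 - v3*b13 = -(-3)*(3) - (-1)*(4) = 13
e2 coeff: v1*b12 - v3*b23 = (-4)*(3) - (-1)*(4) = -8
e3 coeff: v1*b13 + v2*b23 = (-4)*(4) + (-3)*(4) = -28
v _| B = 13*e1 - 8*e2 - 28*e3


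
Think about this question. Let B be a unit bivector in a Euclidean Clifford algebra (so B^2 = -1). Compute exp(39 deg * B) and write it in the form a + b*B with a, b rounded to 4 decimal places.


For a unit bivector B with B^2 = -1, the exponential series gives
e^(theta*B) = cos(theta) + sin(theta)*B (the GA analogue of Euler's formula).
theta = 39 degrees = 0.680678 rad
cos(39 deg) = 0.7771
sin(39 deg) = 0.6293
exp(theta*B) = 0.7771 + 0.6293*B


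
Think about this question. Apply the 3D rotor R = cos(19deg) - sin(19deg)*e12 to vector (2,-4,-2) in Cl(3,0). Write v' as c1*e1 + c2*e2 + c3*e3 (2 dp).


Rotor R = cos(19deg) - sin(19deg)*e12
Rotation angle theta = 2 * 19 = 38 degrees in the e12 plane (e1 -> e2).
The component perpendicular to the plane (e3) is invariant: v'_3 = v3 = -2.00
cos(38deg) = 0.7880, sin(38deg) = 0.6157
v'_1 = v1*cos(theta) - v2*sin(theta) = 2*0.7880 - (-4)*0.6157 = 4.04
v'_2 = v1*sin(theta) + v2*cos(theta) = 2*0.6157 + (-4)*0.7880 = -1.92
v' = 4.04*e1 - 1.92*e2 - 2.00*e3


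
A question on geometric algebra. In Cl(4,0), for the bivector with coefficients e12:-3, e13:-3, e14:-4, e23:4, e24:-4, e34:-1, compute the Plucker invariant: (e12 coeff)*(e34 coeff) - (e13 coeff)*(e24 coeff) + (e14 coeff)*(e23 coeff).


Plucker relation: af - be + cd
a*f = (-3)*(-1) = 3
b*e = (-3)*(-4) = 12
c*d = (-4)*4 = -16
af - be + cd = 3 - 12 + (-16)
= -25


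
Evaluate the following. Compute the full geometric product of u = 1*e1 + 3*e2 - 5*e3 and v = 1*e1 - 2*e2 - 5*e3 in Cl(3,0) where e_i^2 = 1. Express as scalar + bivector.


In Cl(3,0): e_i^2 = 1, e_ie_j = -e_je_i for i != j.
Scalar part = u . v = 1*1 + 3*(-2) + (-5)*(-5)
= 1 + (-6) + 25 = 20
e12 coeff = 1*(-2) - 3*1 = -2 - 3 = -5
e13 coeff = 1*(-5) - (-5)*1 = -5 - (-5) = 0
e23 coeff = 3*(-5) - (-5)*(-2) = -15 - 10 = -25
uv = 20 - 5*e12 + 0*e13 - 25*e23


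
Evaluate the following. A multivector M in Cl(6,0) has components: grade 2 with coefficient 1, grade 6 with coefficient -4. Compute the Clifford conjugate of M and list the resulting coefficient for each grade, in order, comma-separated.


Clifford conjugate sign for grade k: (-1)^(k(k+1)/2)
Grade 2: (-1)^(2*3/2) = (-1)^3 = -1, coeff 1 -> -1
Grade 6: (-1)^(6*7/2) = (-1)^21 = -1, coeff -4 -> 4
Conjugated coefficients: -1, 4


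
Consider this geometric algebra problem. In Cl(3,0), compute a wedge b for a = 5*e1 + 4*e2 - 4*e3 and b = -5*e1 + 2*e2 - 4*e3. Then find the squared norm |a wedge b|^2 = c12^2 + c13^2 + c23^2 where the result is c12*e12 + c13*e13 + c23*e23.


a wedge b = (a1*b2 - a2*b1)*e12 + (a1*b3 - a3*b1)*e13 + (a2*b3 - a3*b2)*e23
e12 coeff: 5*2 - 4*(-5) = 10 - (-20) = 30
e13 coeff: 5*(-4) - (-4)*(-5) = -20 - 20 = -40
e23 coeff: 4*(-4) - (-4)*2 = -16 - (-8) = -8
|a wedge b|^2 = 30^2 + (-40)^2 + (-8)^2
= 900 + 1600 + 64
= 2564


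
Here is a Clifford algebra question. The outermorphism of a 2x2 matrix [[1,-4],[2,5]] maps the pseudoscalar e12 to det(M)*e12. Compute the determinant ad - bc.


The outermorphism of a linear map f sends e1^e2 to f(e1)^f(e2).
f(e1) = 1*e1 + 2*e2
f(e2) = -4*e1 + 5*e2
f(e1) ^ f(e2) = (1*e1 + 2*e2) ^ (-4*e1 + 5*e2)
= 1*5*e12 + 2*(-4)*e21
= (5 - (-8))*e12
= 13*e12
Coefficient = 13


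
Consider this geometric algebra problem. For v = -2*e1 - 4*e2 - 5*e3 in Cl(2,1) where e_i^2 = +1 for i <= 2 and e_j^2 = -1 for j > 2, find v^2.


v^2 = sum of c_i^2 * e_i^2
Positive signature terms (e_i^2 = +1): (-2)^2 + (-4)^2 = 20
Negative signature terms (e_j^2 = -1): (-5)^2 = 25
v^2 = 20 - 25 = -5


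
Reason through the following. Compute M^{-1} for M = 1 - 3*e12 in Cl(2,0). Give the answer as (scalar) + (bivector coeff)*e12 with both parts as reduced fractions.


M = 1 - 3*e12, where e12^2 = -1.
Since M commutes with its reverse ~M = a - b*e12, M * ~M = a^2 - b^2*e12^2 = a^2 + b^2.
So M^{-1} = ~M / (a^2 + b^2) = (a - b*e12)/(a^2 + b^2).
a^2 + b^2 = 1 + 9 = 10
Scalar part = 1/10 = 1/10
Bivector coeff = 3/10 = 3/10
M^{-1} = 1/10 + 3/10*e12


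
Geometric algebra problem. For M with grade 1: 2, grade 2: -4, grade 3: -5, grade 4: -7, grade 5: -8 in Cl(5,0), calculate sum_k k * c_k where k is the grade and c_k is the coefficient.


Grade-weighted sum = sum of grade_k * coefficient_k
1*2 = 2
2*(-4) = -8
3*(-5) = -15
4*(-7) = -28
5*(-8) = -40
Total = 2 + (-8) + (-15) + (-28) + (-40) = -89


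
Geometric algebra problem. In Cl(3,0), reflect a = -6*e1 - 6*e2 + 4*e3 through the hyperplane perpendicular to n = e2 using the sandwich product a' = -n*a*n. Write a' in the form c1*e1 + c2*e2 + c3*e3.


Reflection formula: a' = -n*a*n, with n = e2 (unit vector, n^2 = 1).
For reflection through hyperplane perp to e2:
The component along e2 flips sign, others stay.
a = (-6, -6, 4)
a' = (-6, 6, 4)
a' = -6*e1 + 6*e2 + 4*e3


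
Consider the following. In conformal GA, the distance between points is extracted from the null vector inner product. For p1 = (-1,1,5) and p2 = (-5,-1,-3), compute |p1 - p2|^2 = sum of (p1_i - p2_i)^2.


p1 - p2 = (4, 2, 8)
|p1 - p2|^2 = 4^2 + 2^2 + 8^2
= 16 + 4 + 64
= 84


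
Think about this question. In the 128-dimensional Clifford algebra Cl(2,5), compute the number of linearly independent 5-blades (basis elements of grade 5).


Number of grade-k basis blades in Cl(p,q) with n = p + q is C(n, k).
n = 2 + 5 = 7
C(7, 5) = 7! / (5! * 2!)
= 5040 / (120 * 2)
= 21


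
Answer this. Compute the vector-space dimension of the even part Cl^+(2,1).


Even subalgebra dimension = 2^(n-1)
n = 2 + 1 = 3
2^(3 - 1) = 2^2 = 4
Verification: sum of C(3,k) for even k = 1 + 3 = 4
Result = 4


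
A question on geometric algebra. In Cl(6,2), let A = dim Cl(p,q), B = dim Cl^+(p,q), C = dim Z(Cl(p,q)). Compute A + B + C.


n = 6 + 2 = 8
Total dim = 2^8 = 256
Even subalgebra dim = 2^7 = 128
n is even, so center dim = 1
Sum = 256 + 128 + 1 = 385


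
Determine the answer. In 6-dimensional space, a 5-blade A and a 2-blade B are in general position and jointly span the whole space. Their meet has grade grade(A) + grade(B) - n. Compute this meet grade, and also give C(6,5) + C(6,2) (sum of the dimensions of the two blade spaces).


Meet grade = grade(A) + grade(B) - n
= 5 + 2 - 6 = 1
C(6,5) = 6
C(6,2) = 15
dim_A + dim_B = 6 + 15 = 21


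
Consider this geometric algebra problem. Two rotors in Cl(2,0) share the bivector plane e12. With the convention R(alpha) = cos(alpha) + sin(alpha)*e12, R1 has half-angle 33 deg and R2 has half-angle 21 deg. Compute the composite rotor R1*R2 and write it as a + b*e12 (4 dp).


Same-plane rotors commute and their half-angles add:
R1*R2 = cos(a1 + a2) + sin(a1 + a2)*e12.
a1 + a2 = 33 + 21 = 54 deg
cos(54 deg) = 0.5878
sin(54 deg) = 0.8090
R1*R2 = 0.5878 + 0.8090*e12


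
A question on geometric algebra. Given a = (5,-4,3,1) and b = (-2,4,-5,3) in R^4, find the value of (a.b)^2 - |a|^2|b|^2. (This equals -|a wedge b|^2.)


a . b = 5*(-2) + (-4)*4 + 3*(-5) + 1*3
= -10 + (-16) + (-15) + 3 = -38
|a|^2 = 5^2 + (-4)^2 + 3^2 + 1^2 = 51
|b|^2 = (-2)^2 + 4^2 + (-5)^2 + 3^2 = 54
(a.b)^2 = (-38)^2 = 1444
|a|^2 * |b|^2 = 51 * 54 = 2754
Result = 1444 - 2754 = -1310


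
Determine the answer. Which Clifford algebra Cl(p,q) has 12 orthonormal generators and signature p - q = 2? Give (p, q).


We need p + q = 12 and p - q = 2.
Adding: 2p = 12 + 2 = 14, so p = 7.
Then q = 12 - 7 = 5.
(p, q) = (7, 5)


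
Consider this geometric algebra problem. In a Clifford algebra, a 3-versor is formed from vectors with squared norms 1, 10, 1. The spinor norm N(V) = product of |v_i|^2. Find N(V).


Spinor norm N(V) = |v1|^2 * |v2|^2 * ... * |v3|^2
= 1 * 10 * 1
Running product: 1, 10, 10
N(V) = 10


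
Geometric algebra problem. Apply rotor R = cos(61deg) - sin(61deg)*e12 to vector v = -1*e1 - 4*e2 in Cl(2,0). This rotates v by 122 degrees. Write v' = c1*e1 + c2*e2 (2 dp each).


Rotor R = cos(61deg) - sin(61deg)*e12
Rotation angle theta = 2 * 61 = 122 degrees
v' = R*v*~R rotates v by theta.
cos(122deg) = -0.5299, sin(122deg) = 0.8480
v'_1 = -1*cos(122deg) - (-4)*sin(122deg)
= -1*(-0.5299) - (-4)*0.8480
= 3.92
v'_2 = -1*sin(122deg) + (-4)*cos(122deg)
= -1*0.8480 + (-4)*(-0.5299)
= 1.27
v' = 3.92*e1 + 1.27*e2


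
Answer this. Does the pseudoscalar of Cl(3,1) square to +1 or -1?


The pseudoscalar I = e1...e_n (product of all n generators) of Cl(p,q) satisfies I^2 = (-1)^(q + n(n-1)/2).
p = 3, q = 1, n = p + q = 4
n(n-1)/2 = 4 * 3 / 2 = 6
Exponent = q + n(n-1)/2 = 1 + 6 = 7
I^2 = (-1)^7 = -1


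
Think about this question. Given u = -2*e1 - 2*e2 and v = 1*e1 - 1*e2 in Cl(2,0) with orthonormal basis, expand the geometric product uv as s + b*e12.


Expand: (-2*e1 - 2*e2)(1*e1 - 1*e2)
= (-2)*1*e1e1 + (-2)*(-1)*e1e2 + (-2)*1*e2e1 + (-2)*(-1)*e2e2
Using e1^2 = e2^2 = 1, e2e1 = -e1e2:
Scalar part s = (-2)*1 + (-2)*(-1) = -2 + 2 = 0
Bivector part b = (-2)*(-1) - (-2)*1 = 2 - (-2) = 4
uv = 0 + 4*e12


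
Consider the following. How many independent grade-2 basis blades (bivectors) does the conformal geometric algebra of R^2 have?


The conformal model of R^2 uses Cl(3,1) with m = 2 + 2 = 4 generators.
Number of grade-2 blades = C(m, 2) = C(4, 2)
= 4*3/2 = 6


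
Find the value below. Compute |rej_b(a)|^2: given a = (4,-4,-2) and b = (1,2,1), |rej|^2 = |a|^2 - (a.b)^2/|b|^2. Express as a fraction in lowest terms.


|a|^2 = 4^2 + (-4)^2 + (-2)^2 = 36
|b|^2 = 1^2 + 2^2 + 1^2 = 6
a . b = 4*1 + (-4)*2 + (-2)*1 = -6
(a.b)^2 = (-6)^2 = 36
|rej|^2 = 36 - 36/6
= (216 - 36)/6
= 180/6
In lowest terms: 30/1


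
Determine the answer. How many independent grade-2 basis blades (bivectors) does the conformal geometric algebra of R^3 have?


The conformal model of R^3 uses Cl(4,1) with m = 3 + 2 = 5 generators.
Number of grade-2 blades = C(m, 2) = C(5, 2)
= 5*4/2 = 10


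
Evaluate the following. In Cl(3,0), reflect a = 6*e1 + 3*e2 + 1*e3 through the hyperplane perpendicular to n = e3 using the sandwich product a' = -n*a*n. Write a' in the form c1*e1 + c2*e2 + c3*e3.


Reflection formula: a' = -n*a*n, with n = e3 (unit vector, n^2 = 1).
For reflection through hyperplane perp to e3:
The component along e3 flips sign, others stay.
a = (6, 3, 1)
a' = (6, 3, -1)
a' = 6*e1 + 3*e2 - 1*e3


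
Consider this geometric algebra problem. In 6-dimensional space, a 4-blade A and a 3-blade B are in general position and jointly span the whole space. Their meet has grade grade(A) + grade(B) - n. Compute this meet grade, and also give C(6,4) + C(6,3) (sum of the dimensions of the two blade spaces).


Meet grade = grade(A) + grade(B) - n
= 4 + 3 - 6 = 1
C(6,4) = 15
C(6,3) = 20
dim_A + dim_B = 15 + 20 = 35


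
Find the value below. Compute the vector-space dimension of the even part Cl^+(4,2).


Even subalgebra dimension = 2^(n-1)
n = 4 + 2 = 6
2^(6 - 1) = 2^5 = 32
Verification: sum of C(6,k) for even k = 1 + 15 + 15 + 1 = 32
Result = 32


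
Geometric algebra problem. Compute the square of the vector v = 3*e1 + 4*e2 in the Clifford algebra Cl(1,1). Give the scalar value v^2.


v^2 = sum of c_i^2 * e_i^2
Positive signature terms (e_i^2 = +1): 3^2 = 9
Negative signature terms (e_j^2 = -1): 4^2 = 16
v^2 = 9 - 16 = -7


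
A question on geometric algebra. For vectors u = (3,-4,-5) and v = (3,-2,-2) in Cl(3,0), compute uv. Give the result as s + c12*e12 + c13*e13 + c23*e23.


In Cl(3,0): e_i^2 = 1, e_ie_j = -e_je_i for i != j.
Scalar part = u . v = 3*3 + (-4)*(-2) + (-5)*(-2)
= 9 + 8 + 10 = 27
e12 coeff = 3*(-2) - (-4)*3 = -6 - (-12) = 6
e13 coeff = 3*(-2) - (-5)*3 = -6 - (-15) = 9
e23 coeff = (-4)*(-2) - (-5)*(-2) = 8 - 10 = -2
uv = 27 + 6*e12 + 9*e13 - 2*e23


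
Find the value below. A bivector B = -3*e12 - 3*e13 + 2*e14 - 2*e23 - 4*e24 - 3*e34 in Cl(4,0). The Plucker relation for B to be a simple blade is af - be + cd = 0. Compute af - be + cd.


Plucker relation: af - be + cd
a*f = (-3)*(-3) = 9
b*e = (-3)*(-4) = 12
c*d = 2*(-2) = -4
af - be + cd = 9 - 12 + (-4)
= -7


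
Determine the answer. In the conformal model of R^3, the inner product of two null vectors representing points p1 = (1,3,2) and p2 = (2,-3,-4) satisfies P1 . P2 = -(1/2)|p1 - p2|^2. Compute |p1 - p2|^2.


p1 - p2 = (-1, 6, 6)
|p1 - p2|^2 = (-1)^2 + 6^2 + 6^2
= 1 + 36 + 36
= 73


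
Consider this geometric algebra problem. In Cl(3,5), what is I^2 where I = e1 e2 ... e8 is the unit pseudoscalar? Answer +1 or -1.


The pseudoscalar I = e1...e_n (product of all n generators) of Cl(p,q) satisfies I^2 = (-1)^(q + n(n-1)/2).
p = 3, q = 5, n = p + q = 8
n(n-1)/2 = 8 * 7 / 2 = 28
Exponent = q + n(n-1)/2 = 5 + 28 = 33
I^2 = (-1)^33 = -1


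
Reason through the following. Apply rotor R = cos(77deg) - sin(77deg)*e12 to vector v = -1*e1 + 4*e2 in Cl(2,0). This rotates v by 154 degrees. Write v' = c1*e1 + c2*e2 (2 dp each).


Rotor R = cos(77deg) - sin(77deg)*e12
Rotation angle theta = 2 * 77 = 154 degrees
v' = R*v*~R rotates v by theta.
cos(154deg) = -0.8988, sin(154deg) = 0.4384
v'_1 = -1*cos(154deg) - 4*sin(154deg)
= -1*(-0.8988) - 4*0.4384
= -0.85
v'_2 = -1*sin(154deg) + 4*cos(154deg)
= -1*0.4384 + 4*(-0.8988)
= -4.03
v' = -0.85*e1 - 4.03*e2


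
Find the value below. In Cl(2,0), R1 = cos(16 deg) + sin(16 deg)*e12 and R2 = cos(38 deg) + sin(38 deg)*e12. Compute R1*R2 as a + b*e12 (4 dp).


Same-plane rotors commute and their half-angles add:
R1*R2 = cos(a1 + a2) + sin(a1 + a2)*e12.
a1 + a2 = 16 + 38 = 54 deg
cos(54 deg) = 0.5878
sin(54 deg) = 0.8090
R1*R2 = 0.5878 + 0.8090*e12


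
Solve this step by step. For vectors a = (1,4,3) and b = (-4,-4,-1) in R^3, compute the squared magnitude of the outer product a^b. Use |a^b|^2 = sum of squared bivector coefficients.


a wedge b = (a1*b2 - a2*b1)*e12 + (a1*b3 - a3*b1)*e13 + (a2*b3 - a3*b2)*e23
e12 coeff: 1*(-4) - 4*(-4) = -4 - (-16) = 12
e13 coeff: 1*(-1) - 3*(-4) = -1 - (-12) = 11
e23 coeff: 4*(-1) - 3*(-4) = -4 - (-12) = 8
|a wedge b|^2 = 12^2 + 11^2 + 8^2
= 144 + 121 + 64
= 329


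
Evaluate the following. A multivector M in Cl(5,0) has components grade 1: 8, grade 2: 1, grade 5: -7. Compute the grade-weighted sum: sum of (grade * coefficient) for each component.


Grade-weighted sum = sum of grade_k * coefficient_k
1*8 = 8
2*1 = 2
5*(-7) = -35
Total = 8 + 2 + (-35) = -25


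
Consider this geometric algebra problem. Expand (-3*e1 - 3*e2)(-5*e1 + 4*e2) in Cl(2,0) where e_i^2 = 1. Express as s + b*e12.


Expand: (-3*e1 - 3*e2)(-5*e1 + 4*e2)
= (-3)*(-5)*e1e1 + (-3)*4*e1e2 + (-3)*(-5)*e2e1 + (-3)*4*e2e2
Using e1^2 = e2^2 = 1, e2e1 = -e1e2:
Scalar part s = (-3)*(-5) + (-3)*4 = 15 + (-12) = 3
Bivector part b = (-3)*4 - (-3)*(-5) = -12 - 15 = -27
uv = 3 - 27*e12


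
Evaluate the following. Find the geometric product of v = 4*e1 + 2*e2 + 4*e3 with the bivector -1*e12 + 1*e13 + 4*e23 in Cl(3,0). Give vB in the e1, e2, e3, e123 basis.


vB has grade-1 (vector) and grade-3 (trivector) parts: vB = (v _| B) + (v ^ B).
Vector part <vB>_1:
  e1: -v2*b12 - v3*b13 = -(2)*(-1) - (4)*(1) = -2
  e2: v1*b12 - v3*b23 = (4)*(-1) - (4)*(4) = -20
  e3: v1*b13 + v2*b23 = (4)*(1) + (2)*(4) = 12
Trivector part <vB>_3:
  e123: v1*b23 - v2*b13 + v3*b12 = (4)*(4) - (2)*(1) + (4)*(-1) = 10
vB = -2*e1 - 20*e2 + 12*e3 + 10*e123


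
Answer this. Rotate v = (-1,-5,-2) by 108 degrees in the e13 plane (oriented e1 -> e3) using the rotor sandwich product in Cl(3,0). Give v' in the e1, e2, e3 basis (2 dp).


Rotor R = cos(54deg) - sin(54deg)*e13
Rotation angle theta = 2 * 54 = 108 degrees in the e13 plane (e1 -> e3).
The component perpendicular to the plane (e2) is invariant: v'_2 = v2 = -5.00
cos(108deg) = -0.3090, sin(108deg) = 0.9511
v'_1 = v1*cos(theta) - v3*sin(theta) = -1*(-0.3090) - (-2)*0.9511 = 2.21
v'_3 = v1*sin(theta) + v3*cos(theta) = -1*0.9511 + (-2)*(-0.3090) = -0.33
v' = 2.21*e1 - 5.00*e2 - 0.33*e3


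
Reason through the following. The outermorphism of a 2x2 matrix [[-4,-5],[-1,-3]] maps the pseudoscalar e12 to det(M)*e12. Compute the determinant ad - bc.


The outermorphism of a linear map f sends e1^e2 to f(e1)^f(e2).
f(e1) = -4*e1 - 1*e2
f(e2) = -5*e1 - 3*e2
f(e1) ^ f(e2) = (-4*e1 - 1*e2) ^ (-5*e1 - 3*e2)
= (-4)*(-3)*e12 + (-1)*(-5)*e21
= (12 - 5)*e12
= 7*e12
Coefficient = 7


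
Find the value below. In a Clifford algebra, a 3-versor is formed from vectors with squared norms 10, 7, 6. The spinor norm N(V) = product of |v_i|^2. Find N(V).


Spinor norm N(V) = |v1|^2 * |v2|^2 * ... * |v3|^2
= 10 * 7 * 6
Running product: 10, 70, 420
N(V) = 420


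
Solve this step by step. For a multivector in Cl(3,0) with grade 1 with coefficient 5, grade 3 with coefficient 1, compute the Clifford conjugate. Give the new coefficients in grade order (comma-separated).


Clifford conjugate sign for grade k: (-1)^(k(k+1)/2)
Grade 1: (-1)^(1*2/2) = (-1)^1 = -1, coeff 5 -> -5
Grade 3: (-1)^(3*4/2) = (-1)^6 = 1, coeff 1 -> 1
Conjugated coefficients: -5, 1


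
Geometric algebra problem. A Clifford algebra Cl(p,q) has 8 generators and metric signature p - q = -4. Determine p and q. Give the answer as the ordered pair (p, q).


We need p + q = 8 and p - q = -4.
Adding: 2p = 8 + (-4) = 4, so p = 2.
Then q = 8 - 2 = 6.
(p, q) = (2, 6)


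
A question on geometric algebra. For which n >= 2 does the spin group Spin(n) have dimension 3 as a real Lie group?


dim Spin(n) = dim so(n) = n(n-1)/2.
Solve n(n-1)/2 = 3, i.e. n^2 - n - 6 = 0.
Discriminant = 1 + 8*3 = 25
n = (1 + sqrt(25))/2 = (1 + 5)/2 = 3


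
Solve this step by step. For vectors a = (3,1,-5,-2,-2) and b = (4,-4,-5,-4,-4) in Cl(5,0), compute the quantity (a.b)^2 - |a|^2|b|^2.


a . b = 3*4 + 1*(-4) + (-5)*(-5) + (-2)*(-4) + (-2)*(-4)
= 12 + (-4) + 25 + 8 + 8 = 49
|a|^2 = 3^2 + 1^2 + (-5)^2 + (-2)^2 + (-2)^2 = 43
|b|^2 = 4^2 + (-4)^2 + (-5)^2 + (-4)^2 + (-4)^2 = 89
(a.b)^2 = 49^2 = 2401
|a|^2 * |b|^2 = 43 * 89 = 3827
Result = 2401 - 3827 = -1426


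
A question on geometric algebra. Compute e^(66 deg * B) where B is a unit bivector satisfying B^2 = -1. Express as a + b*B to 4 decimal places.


For a unit bivector B with B^2 = -1, the exponential series gives
e^(theta*B) = cos(theta) + sin(theta)*B (the GA analogue of Euler's formula).
theta = 66 degrees = 1.151917 rad
cos(66 deg) = 0.4067
sin(66 deg) = 0.9135
exp(theta*B) = 0.4067 + 0.9135*B


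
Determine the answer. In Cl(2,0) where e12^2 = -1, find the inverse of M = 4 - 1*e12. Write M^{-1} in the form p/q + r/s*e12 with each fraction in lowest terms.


M = 4 - 1*e12, where e12^2 = -1.
Since M commutes with its reverse ~M = a - b*e12, M * ~M = a^2 - b^2*e12^2 = a^2 + b^2.
So M^{-1} = ~M / (a^2 + b^2) = (a - b*e12)/(a^2 + b^2).
a^2 + b^2 = 16 + 1 = 17
Scalar part = 4/17 = 4/17
Bivector coeff = 1/17 = 1/17
M^{-1} = 4/17 + 1/17*e12


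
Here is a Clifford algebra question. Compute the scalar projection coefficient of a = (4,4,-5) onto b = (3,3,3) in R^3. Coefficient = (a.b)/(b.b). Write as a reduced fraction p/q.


Projection coefficient = (a . b) / (b . b)
a . b = 4*3 + 4*3 + (-5)*3
= 12 + 12 + (-15) = 9
b . b = 3^2 + 3^2 + 3^2
= 9 + 9 + 9 = 27
Coefficient = 9/27
In lowest terms: 1/3


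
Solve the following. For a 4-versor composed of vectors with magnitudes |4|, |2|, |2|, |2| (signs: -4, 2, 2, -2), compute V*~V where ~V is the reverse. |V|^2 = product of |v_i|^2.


Each vector v_i has |v_i|^2 = s_i^2
Squared scales: (-4)^2 = 16, 2^2 = 4, 2^2 = 4, (-2)^2 = 4
|V|^2 = 16 * 4 * 4 * 4
= 1024


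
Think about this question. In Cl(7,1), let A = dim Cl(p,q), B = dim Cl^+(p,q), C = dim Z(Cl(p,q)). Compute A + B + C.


n = 7 + 1 = 8
Total dim = 2^8 = 256
Even subalgebra dim = 2^7 = 128
n is even, so center dim = 1
Sum = 256 + 128 + 1 = 385


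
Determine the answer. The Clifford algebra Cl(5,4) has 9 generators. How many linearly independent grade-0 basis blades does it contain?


Number of grade-k basis blades in Cl(p,q) with n = p + q is C(n, k).
n = 5 + 4 = 9
C(9, 0) = 9! / (0! * 9!)
= 362880 / (1 * 362880)
= 1


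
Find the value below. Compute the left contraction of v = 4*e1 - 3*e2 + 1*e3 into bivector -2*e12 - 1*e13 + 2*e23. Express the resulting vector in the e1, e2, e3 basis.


Left contraction v _| B = <vB>_1 (grade-1 part of the geometric product vB).
Using e1_|e12 = e2, e2_|e12 = -e1, e1_|e13 = e3, e3_|e13 = -e1, e2_|e23 = e3, e3_|e23 = -e2:
e1 coeff: -v2*b12 - v3*b13 = -(-3)*(-2) - (1)*(-1) = -5
e2 coeff: v1*b12 - v3*b23 = (4)*(-2) - (1)*(2) = -10
e3 coeff: v1*b13 + v2*b23 = (4)*(-1) + (-3)*(2) = -10
v _| B = -5*e1 - 10*e2 - 10*e3


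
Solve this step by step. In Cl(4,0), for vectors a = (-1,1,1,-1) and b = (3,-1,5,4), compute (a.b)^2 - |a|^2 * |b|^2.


a . b = (-1)*3 + 1*(-1) + 1*5 + (-1)*4
= -3 + (-1) + 5 + (-4) = -3
|a|^2 = (-1)^2 + 1^2 + 1^2 + (-1)^2 = 4
|b|^2 = 3^2 + (-1)^2 + 5^2 + 4^2 = 51
(a.b)^2 = (-3)^2 = 9
|a|^2 * |b|^2 = 4 * 51 = 204
Result = 9 - 204 = -195


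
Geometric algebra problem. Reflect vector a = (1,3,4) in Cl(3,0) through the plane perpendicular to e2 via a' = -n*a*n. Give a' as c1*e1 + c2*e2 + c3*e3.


Reflection formula: a' = -n*a*n, with n = e2 (unit vector, n^2 = 1).
For reflection through hyperplane perp to e2:
The component along e2 flips sign, others stay.
a = (1, 3, 4)
a' = (1, -3, 4)
a' = 1*e1 - 3*e2 + 4*e3


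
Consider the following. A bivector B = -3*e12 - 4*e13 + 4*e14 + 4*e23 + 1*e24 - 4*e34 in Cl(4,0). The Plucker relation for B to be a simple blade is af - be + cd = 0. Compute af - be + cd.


Plucker relation: af - be + cd
a*f = (-3)*(-4) = 12
b*e = (-4)*1 = -4
c*d = 4*4 = 16
af - be + cd = 12 - (-4) + 16
= 32


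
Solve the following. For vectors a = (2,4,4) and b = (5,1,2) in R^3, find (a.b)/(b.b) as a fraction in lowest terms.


Projection coefficient = (a . b) / (b . b)
a . b = 2*5 + 4*1 + 4*2
= 10 + 4 + 8 = 22
b . b = 5^2 + 1^2 + 2^2
= 25 + 1 + 4 = 30
Coefficient = 22/30
In lowest terms: 11/15


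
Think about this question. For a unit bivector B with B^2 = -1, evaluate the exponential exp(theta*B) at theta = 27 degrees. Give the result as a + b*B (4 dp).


For a unit bivector B with B^2 = -1, the exponential series gives
e^(theta*B) = cos(theta) + sin(theta)*B (the GA analogue of Euler's formula).
theta = 27 degrees = 0.471239 rad
cos(27 deg) = 0.8910
sin(27 deg) = 0.4540
exp(theta*B) = 0.8910 + 0.4540*B
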